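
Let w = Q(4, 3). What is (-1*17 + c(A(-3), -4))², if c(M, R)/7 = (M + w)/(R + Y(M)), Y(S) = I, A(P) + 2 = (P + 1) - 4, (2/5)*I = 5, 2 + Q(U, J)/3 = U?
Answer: 100489/289 ≈ 347.71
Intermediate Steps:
Q(U, J) = -6 + 3*U
I = 25/2 (I = (5/2)*5 = 25/2 ≈ 12.500)
A(P) = -5 + P (A(P) = -2 + ((P + 1) - 4) = -2 + ((1 + P) - 4) = -2 + (-3 + P) = -5 + P)
w = 6 (w = -6 + 3*4 = -6 + 12 = 6)
Y(S) = 25/2
c(M, R) = 7*(6 + M)/(25/2 + R) (c(M, R) = 7*((M + 6)/(R + 25/2)) = 7*((6 + M)/(25/2 + R)) = 7*(6 + M)/(25/2 + R))
(-1*17 + c(A(-3), -4))² = (-1*17 + 14*(6 + (-5 - 3))/(25 + 2*(-4)))² = (-17 + 14*(6 - 8)/(25 - 8))² = (-17 + 14*(-2)/17)² = (-17 + 14*(1/17)*(-2))² = (-17 - 28/17)² = (-317/17)² = 100489/289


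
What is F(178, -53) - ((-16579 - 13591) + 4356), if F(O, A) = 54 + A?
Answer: 25815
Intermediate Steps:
F(178, -53) - ((-16579 - 13591) + 4356) = (54 - 53) - ((-16579 - 13591) + 4356) = 1 - (-30170 + 4356) = 1 - 1*(-25814) = 1 + 25814 = 25815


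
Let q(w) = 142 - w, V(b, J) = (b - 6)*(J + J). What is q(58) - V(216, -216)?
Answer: 90804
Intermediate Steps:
V(b, J) = 2*J*(-6 + b) (V(b, J) = (-6 + b)*(2*J) = 2*J*(-6 + b))
q(58) - V(216, -216) = (142 - 1*58) - 2*(-216)*(-6 + 216) = (142 - 58) - 2*(-216)*210 = 84 - 1*(-90720) = 84 + 90720 = 90804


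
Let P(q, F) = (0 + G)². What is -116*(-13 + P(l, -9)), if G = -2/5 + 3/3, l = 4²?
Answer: 36656/25 ≈ 1466.2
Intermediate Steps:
l = 16
G = ⅗ (G = -2*⅕ + 3*(⅓) = -⅖ + 1 = ⅗ ≈ 0.60000)
P(q, F) = 9/25 (P(q, F) = (0 + ⅗)² = (⅗)² = 9/25)
-116*(-13 + P(l, -9)) = -116*(-13 + 9/25) = -116*(-316/25) = 36656/25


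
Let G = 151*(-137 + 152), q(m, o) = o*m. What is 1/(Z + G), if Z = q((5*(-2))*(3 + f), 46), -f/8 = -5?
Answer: -1/17515 ≈ -5.7094e-5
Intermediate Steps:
f = 40 (f = -8*(-5) = 40)
q(m, o) = m*o
Z = -19780 (Z = ((5*(-2))*(3 + 40))*46 = -10*43*46 = -430*46 = -19780)
G = 2265 (G = 151*15 = 2265)
1/(Z + G) = 1/(-19780 + 2265) = 1/(-17515) = -1/17515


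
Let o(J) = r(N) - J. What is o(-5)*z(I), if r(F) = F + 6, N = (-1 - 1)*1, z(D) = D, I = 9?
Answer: 81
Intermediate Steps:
N = -2 (N = -2*1 = -2)
r(F) = 6 + F
o(J) = 4 - J (o(J) = (6 - 2) - J = 4 - J)
o(-5)*z(I) = (4 - 1*(-5))*9 = (4 + 5)*9 = 9*9 = 81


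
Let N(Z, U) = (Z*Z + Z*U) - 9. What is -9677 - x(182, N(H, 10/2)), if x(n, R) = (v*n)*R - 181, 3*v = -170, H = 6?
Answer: 578364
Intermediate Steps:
v = -170/3 (v = (⅓)*(-170) = -170/3 ≈ -56.667)
N(Z, U) = -9 + Z² + U*Z (N(Z, U) = (Z² + U*Z) - 9 = -9 + Z² + U*Z)
x(n, R) = -181 - 170*R*n/3 (x(n, R) = (-170*n/3)*R - 181 = -170*R*n/3 - 181 = -181 - 170*R*n/3)
-9677 - x(182, N(H, 10/2)) = -9677 - (-181 - 170/3*(-9 + 6² + (10/2)*6)*182) = -9677 - (-181 - 170/3*(-9 + 36 + (10*(½))*6)*182) = -9677 - (-181 - 170/3*(-9 + 36 + 5*6)*182) = -9677 - (-181 - 170/3*(-9 + 36 + 30)*182) = -9677 - (-181 - 170/3*57*182) = -9677 - (-181 - 587860) = -9677 - 1*(-588041) = -9677 + 588041 = 578364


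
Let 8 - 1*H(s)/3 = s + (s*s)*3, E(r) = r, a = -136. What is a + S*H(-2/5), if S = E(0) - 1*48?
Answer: -31912/25 ≈ -1276.5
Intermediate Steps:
H(s) = 24 - 9*s² - 3*s (H(s) = 24 - 3*(s + (s*s)*3) = 24 - 3*(s + s²*3) = 24 - 3*(s + 3*s²) = 24 + (-9*s² - 3*s) = 24 - 9*s² - 3*s)
S = -48 (S = 0 - 1*48 = 0 - 48 = -48)
a + S*H(-2/5) = -136 - 48*(24 - 9*(-2/5)² - (-6)/5) = -136 - 48*(24 - 9*(-2*⅕)² - (-6)/5) = -136 - 48*(24 - 9*(-⅖)² - 3*(-⅖)) = -136 - 48*(24 - 9*4/25 + 6/5) = -136 - 48*(24 - 36/25 + 6/5) = -136 - 48*594/25 = -136 - 28512/25 = -31912/25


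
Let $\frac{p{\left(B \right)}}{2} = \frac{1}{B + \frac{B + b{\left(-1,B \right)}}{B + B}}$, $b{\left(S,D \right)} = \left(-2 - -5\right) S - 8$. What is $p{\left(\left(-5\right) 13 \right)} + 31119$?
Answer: $\frac{130295123}{4187} \approx 31119.0$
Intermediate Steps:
$b{\left(S,D \right)} = -8 + 3 S$ ($b{\left(S,D \right)} = \left(-2 + 5\right) S - 8 = 3 S - 8 = -8 + 3 S$)
$p{\left(B \right)} = \frac{2}{B + \frac{-11 + B}{2 B}}$ ($p{\left(B \right)} = \frac{2}{B + \frac{B + \left(-8 + 3 \left(-1\right)\right)}{B + B}} = \frac{2}{B + \frac{B - 11}{2 B}} = \frac{2}{B + \left(B - 11\right) \frac{1}{2 B}} = \frac{2}{B + \left(-11 + B\right) \frac{1}{2 B}} = \frac{2}{B + \frac{-11 + B}{2 B}}$)
$p{\left(\left(-5\right) 13 \right)} + 31119 = \frac{4 \left(\left(-5\right) 13\right)}{-11 - 65 + 2 \left(\left(-5\right) 13\right)^{2}} + 31119 = 4 \left(-65\right) \frac{1}{-11 - 65 + 2 \left(-65\right)^{2}} + 31119 = 4 \left(-65\right) \frac{1}{-11 - 65 + 2 \cdot 4225} + 31119 = 4 \left(-65\right) \frac{1}{-11 - 65 + 8450} + 31119 = 4 \left(-65\right) \frac{1}{8374} + 31119 = - \frac{130}{4187} + 31119 = \frac{130295123}{4187}$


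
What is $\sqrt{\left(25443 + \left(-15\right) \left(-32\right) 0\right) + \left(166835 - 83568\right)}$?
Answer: $\sqrt{108710} \approx 329.71$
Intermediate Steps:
$\sqrt{\left(25443 + \left(-15\right) \left(-32\right) 0\right) + \left(166835 - 83568\right)} = \sqrt{\left(25443 + 480 \cdot 0\right) + \left(166835 - 83568\right)} = \sqrt{\left(25443 + 0\right) + 83267} = \sqrt{25443 + 83267} = \sqrt{108710}$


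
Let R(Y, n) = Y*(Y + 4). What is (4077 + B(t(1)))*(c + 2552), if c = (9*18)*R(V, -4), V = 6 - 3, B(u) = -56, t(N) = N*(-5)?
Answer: 23941034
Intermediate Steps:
t(N) = -5*N
V = 3
R(Y, n) = Y*(4 + Y)
c = 3402 (c = (9*18)*(3*(4 + 3)) = 162*(3*7) = 162*21 = 3402)
(4077 + B(t(1)))*(c + 2552) = (4077 - 56)*(3402 + 2552) = 4021*5954 = 23941034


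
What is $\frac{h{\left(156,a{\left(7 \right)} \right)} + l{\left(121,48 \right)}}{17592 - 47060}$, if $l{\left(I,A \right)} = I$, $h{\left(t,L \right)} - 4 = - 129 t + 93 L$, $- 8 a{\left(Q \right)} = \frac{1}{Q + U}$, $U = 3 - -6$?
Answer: $\frac{2559965}{3771904} \approx 0.67869$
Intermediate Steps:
$U = 9$ ($U = 3 + 6 = 9$)
$a{\left(Q \right)} = - \frac{1}{8 \left(9 + Q\right)}$ ($a{\left(Q \right)} = - \frac{1}{8 \left(Q + 9\right)} = - \frac{1}{8 \left(9 + Q\right)}$)
$h{\left(t,L \right)} = 4 - 129 t + 93 L$ ($h{\left(t,L \right)} = 4 + \left(- 129 t + 93 L\right) = 4 - 129 t + 93 L$)
$\frac{h{\left(156,a{\left(7 \right)} \right)} + l{\left(121,48 \right)}}{17592 - 47060} = \frac{\left(4 - 20124 + 93 \left(- \frac{1}{72 + 8 \cdot 7}\right)\right) + 121}{17592 - 47060} = \frac{\left(4 - 20124 + 93 \left(- \frac{1}{72 + 56}\right)\right) + 121}{-29468} = \left(\left(4 - 20124 + 93 \left(- \frac{1}{128}\right)\right) + 121\right) \left(- \frac{1}{29468}\right) = \left(\left(4 - 20124 - \frac{93}{128}\right) + 121\right) \left(- \frac{1}{29468}\right) = \left(- \frac{2575453}{128} + 121\right) \left(- \frac{1}{29468}\right) = \left(- \frac{2559965}{128}\right) \left(- \frac{1}{29468}\right) = \frac{2559965}{3771904}$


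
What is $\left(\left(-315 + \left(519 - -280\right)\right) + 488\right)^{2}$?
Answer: $944784$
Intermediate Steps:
$\left(\left(-315 + \left(519 - -280\right)\right) + 488\right)^{2} = \left(\left(-315 + \left(519 + 280\right)\right) + 488\right)^{2} = \left(\left(-315 + 799\right) + 488\right)^{2} = \left(484 + 488\right)^{2} = 972^{2} = 944784$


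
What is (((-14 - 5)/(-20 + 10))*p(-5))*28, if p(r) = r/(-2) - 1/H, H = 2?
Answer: 532/5 ≈ 106.40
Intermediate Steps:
p(r) = -½ - r/2 (p(r) = r/(-2) - 1/2 = r*(-½) - 1*½ = -r/2 - ½ = -½ - r/2)
(((-14 - 5)/(-20 + 10))*p(-5))*28 = (((-14 - 5)/(-20 + 10))*(-½ - ½*(-5)))*28 = ((-19/(-10))*(-½ + 5/2))*28 = (-19*(-⅒)*2)*28 = ((19/10)*2)*28 = (19/5)*28 = 532/5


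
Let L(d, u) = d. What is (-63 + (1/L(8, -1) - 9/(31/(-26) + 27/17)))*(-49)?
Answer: 838943/200 ≈ 4194.7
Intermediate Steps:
(-63 + (1/L(8, -1) - 9/(31/(-26) + 27/17)))*(-49) = (-63 + (1/8 - 9/(31/(-26) + 27/17)))*(-49) = (-63 + (1*(⅛) - 9/(31*(-1/26) + 27*(1/17))))*(-49) = (-63 + (⅛ - 9/(-31/26 + 27/17)))*(-49) = (-63 + (⅛ - 9/175/442))*(-49) = (-63 + (⅛ - 9*442/175))*(-49) = (-63 + (⅛ - 3978/175))*(-49) = (-63 - 31649/1400)*(-49) = -119849/1400*(-49) = 838943/200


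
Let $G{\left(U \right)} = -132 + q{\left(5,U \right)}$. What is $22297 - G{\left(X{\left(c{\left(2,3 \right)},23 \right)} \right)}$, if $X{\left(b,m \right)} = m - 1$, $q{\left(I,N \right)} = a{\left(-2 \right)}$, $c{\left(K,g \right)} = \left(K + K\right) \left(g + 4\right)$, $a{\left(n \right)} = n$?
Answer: $22431$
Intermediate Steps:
$c{\left(K,g \right)} = 2 K \left(4 + g\right)$
$q{\left(I,N \right)} = -2$
$X{\left(b,m \right)} = -1 + m$ ($X{\left(b,m \right)} = m - 1 = -1 + m$)
$G{\left(U \right)} = -134$ ($G{\left(U \right)} = -132 - 2 = -134$)
$22297 - G{\left(X{\left(c{\left(2,3 \right)},23 \right)} \right)} = 22297 - -134 = 22297 + 134 = 22431$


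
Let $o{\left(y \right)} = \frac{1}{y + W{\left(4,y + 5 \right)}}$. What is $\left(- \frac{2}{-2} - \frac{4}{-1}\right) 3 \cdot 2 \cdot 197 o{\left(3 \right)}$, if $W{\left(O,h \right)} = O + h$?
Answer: $394$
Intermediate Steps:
$o{\left(y \right)} = \frac{1}{9 + 2 y}$ ($o{\left(y \right)} = \frac{1}{y + \left(4 + \left(y + 5\right)\right)} = \frac{1}{y + \left(4 + \left(5 + y\right)\right)} = \frac{1}{y + \left(9 + y\right)} = \frac{1}{9 + 2 y}$)
$\left(- \frac{2}{-2} - \frac{4}{-1}\right) 3 \cdot 2 \cdot 197 o{\left(3 \right)} = \frac{\left(- \frac{2}{-2} - \frac{4}{-1}\right) 3 \cdot 2 \cdot 197}{9 + 2 \cdot 3} = \frac{\left(\left(-2\right) \left(- \frac{1}{2}\right) - -4\right) 3 \cdot 2 \cdot 197}{9 + 6} = \frac{\left(1 + 4\right) 3 \cdot 2 \cdot 197}{15} = 5 \cdot 3 \cdot 2 \cdot 197 \cdot \frac{1}{15} = 15 \cdot 2 \cdot 197 \cdot \frac{1}{15} = 30 \cdot 197 \cdot \frac{1}{15} = 5910 \cdot \frac{1}{15} = 394$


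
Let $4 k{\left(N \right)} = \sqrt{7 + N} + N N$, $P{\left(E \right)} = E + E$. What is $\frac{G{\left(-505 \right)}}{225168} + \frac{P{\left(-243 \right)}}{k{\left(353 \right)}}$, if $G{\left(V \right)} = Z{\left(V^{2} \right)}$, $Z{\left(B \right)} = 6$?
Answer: $- \frac{9075251414567}{582712361808088} + \frac{11664 \sqrt{10}}{15527402521} \approx -0.015572$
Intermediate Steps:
$P{\left(E \right)} = 2 E$
$G{\left(V \right)} = 6$
$k{\left(N \right)} = \frac{N^{2}}{4} + \frac{\sqrt{7 + N}}{4}$ ($k{\left(N \right)} = \frac{\sqrt{7 + N} + N N}{4} = \frac{\sqrt{7 + N} + N^{2}}{4} = \frac{N^{2} + \sqrt{7 + N}}{4} = \frac{N^{2}}{4} + \frac{\sqrt{7 + N}}{4}$)
$\frac{G{\left(-505 \right)}}{225168} + \frac{P{\left(-243 \right)}}{k{\left(353 \right)}} = \frac{6}{225168} + \frac{2 \left(-243\right)}{\frac{353^{2}}{4} + \frac{\sqrt{7 + 353}}{4}} = 6 \cdot \frac{1}{225168} - \frac{486}{\frac{1}{4} \cdot 124609 + \frac{\sqrt{360}}{4}} = \frac{1}{37528} - \frac{486}{\frac{124609}{4} + \frac{6 \sqrt{10}}{4}} = \frac{1}{37528} - \frac{486}{\frac{124609}{4} + \frac{3 \sqrt{10}}{2}}$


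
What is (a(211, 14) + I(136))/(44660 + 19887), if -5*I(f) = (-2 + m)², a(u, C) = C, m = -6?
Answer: 6/322735 ≈ 1.8591e-5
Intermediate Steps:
I(f) = -64/5 (I(f) = -(-2 - 6)²/5 = -⅕*(-8)² = -⅕*64 = -64/5)
(a(211, 14) + I(136))/(44660 + 19887) = (14 - 64/5)/(44660 + 19887) = (6/5)/64547 = (6/5)*(1/64547) = 6/322735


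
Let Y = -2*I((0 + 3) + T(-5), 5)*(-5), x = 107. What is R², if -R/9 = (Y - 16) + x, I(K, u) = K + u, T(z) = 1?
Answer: 2653641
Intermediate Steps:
Y = 90 (Y = -2*(((0 + 3) + 1) + 5)*(-5) = -2*((3 + 1) + 5)*(-5) = -2*(4 + 5)*(-5) = -2*9*(-5) = -18*(-5) = 90)
R = -1629 (R = -9*((90 - 16) + 107) = -9*(74 + 107) = -9*181 = -1629)
R² = (-1629)² = 2653641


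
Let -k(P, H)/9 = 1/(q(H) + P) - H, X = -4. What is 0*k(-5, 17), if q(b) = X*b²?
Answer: 0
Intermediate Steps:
q(b) = -4*b²
k(P, H) = -9/(P - 4*H²) + 9*H (k(P, H) = -9*(1/(-4*H² + P) - H) = -9*(1/(P - 4*H²) - H) = -9/(P - 4*H²) + 9*H)
0*k(-5, 17) = 0*(9*(1 + 4*17³ - 1*17*(-5))/(-1*(-5) + 4*17²)) = 0*(9*(1 + 4*4913 + 85)/(5 + 4*289)) = 0*(9*(1 + 19652 + 85)/(5 + 1156)) = 0*(9*19738/1161) = 0*(9*(1/1161)*19738) = 0*(19738/129) = 0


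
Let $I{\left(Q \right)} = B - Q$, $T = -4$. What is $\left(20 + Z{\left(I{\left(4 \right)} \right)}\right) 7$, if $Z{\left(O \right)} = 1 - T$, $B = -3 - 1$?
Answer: $175$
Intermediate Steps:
$B = -4$ ($B = -3 - 1 = -4$)
$I{\left(Q \right)} = -4 - Q$
$Z{\left(O \right)} = 5$ ($Z{\left(O \right)} = 1 - -4 = 1 + 4 = 5$)
$\left(20 + Z{\left(I{\left(4 \right)} \right)}\right) 7 = \left(20 + 5\right) 7 = 25 \cdot 7 = 175$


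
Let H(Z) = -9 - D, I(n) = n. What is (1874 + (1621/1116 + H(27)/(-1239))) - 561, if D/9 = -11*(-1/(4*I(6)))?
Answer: 173099017/131688 ≈ 1314.5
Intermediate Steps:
D = 33/8 (D = 9*(-11/(6*(-4))) = 9*(-11/(-24)) = 9*(-11*(-1/24)) = 9*(11/24) = 33/8 ≈ 4.1250)
H(Z) = -105/8 (H(Z) = -9 - 1*33/8 = -9 - 33/8 = -105/8)
(1874 + (1621/1116 + H(27)/(-1239))) - 561 = (1874 + (1621/1116 - 105/8/(-1239))) - 561 = (1874 + (1621*(1/1116) - 105/8*(-1/1239))) - 561 = (1874 + (1621/1116 + 5/472)) - 561 = (1874 + 192673/131688) - 561 = 246975985/131688 - 561 = 173099017/131688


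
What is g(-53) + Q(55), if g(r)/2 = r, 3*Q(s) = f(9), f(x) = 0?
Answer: -106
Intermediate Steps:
Q(s) = 0 (Q(s) = (⅓)*0 = 0)
g(r) = 2*r
g(-53) + Q(55) = 2*(-53) + 0 = -106 + 0 = -106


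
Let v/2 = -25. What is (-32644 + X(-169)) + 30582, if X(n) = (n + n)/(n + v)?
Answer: -451240/219 ≈ -2060.5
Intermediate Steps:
v = -50 (v = 2*(-25) = -50)
X(n) = 2*n/(-50 + n) (X(n) = (n + n)/(n - 50) = (2*n)/(-50 + n) = 2*n/(-50 + n))
(-32644 + X(-169)) + 30582 = (-32644 + 2*(-169)/(-50 - 169)) + 30582 = (-32644 + 2*(-169)/(-219)) + 30582 = (-32644 + 2*(-169)*(-1/219)) + 30582 = (-32644 + 338/219) + 30582 = -7148698/219 + 30582 = -451240/219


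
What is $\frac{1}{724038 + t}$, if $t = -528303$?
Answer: $\frac{1}{195735} \approx 5.1089 \cdot 10^{-6}$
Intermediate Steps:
$\frac{1}{724038 + t} = \frac{1}{724038 - 528303} = \frac{1}{195735}$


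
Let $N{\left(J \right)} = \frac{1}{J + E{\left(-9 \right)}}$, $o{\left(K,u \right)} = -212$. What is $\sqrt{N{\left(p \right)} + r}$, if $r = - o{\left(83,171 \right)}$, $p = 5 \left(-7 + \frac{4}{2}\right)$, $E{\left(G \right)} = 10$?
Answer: $\frac{17 \sqrt{165}}{15} \approx 14.558$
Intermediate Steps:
$p = -25$ ($p = 5 \left(-7 + 4 \cdot \frac{1}{2}\right) = 5 \left(-7 + 2\right) = 5 \left(-5\right) = -25$)
$N{\left(J \right)} = \frac{1}{10 + J}$ ($N{\left(J \right)} = \frac{1}{J + 10} = \frac{1}{10 + J}$)
$r = 212$ ($r = \left(-1\right) \left(-212\right) = 212$)
$\sqrt{N{\left(p \right)} + r} = \sqrt{\frac{1}{10 - 25} + 212} = \sqrt{\frac{1}{-15} + 212} = \sqrt{- \frac{1}{15} + 212} = \sqrt{\frac{3179}{15}} = \frac{17 \sqrt{165}}{15}$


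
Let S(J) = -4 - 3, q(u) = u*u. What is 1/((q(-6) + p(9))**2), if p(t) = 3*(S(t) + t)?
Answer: 1/1764 ≈ 0.00056689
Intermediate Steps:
q(u) = u**2
S(J) = -7
p(t) = -21 + 3*t (p(t) = 3*(-7 + t) = -21 + 3*t)
1/((q(-6) + p(9))**2) = 1/(((-6)**2 + (-21 + 3*9))**2) = 1/((36 + (-21 + 27))**2) = 1/((36 + 6)**2) = 1/(42**2) = 1/1764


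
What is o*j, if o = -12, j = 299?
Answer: -3588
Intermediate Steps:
o*j = -12*299 = -3588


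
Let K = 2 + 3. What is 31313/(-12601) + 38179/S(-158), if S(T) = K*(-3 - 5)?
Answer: -482346099/504040 ≈ -956.96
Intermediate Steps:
K = 5
S(T) = -40 (S(T) = 5*(-3 - 5) = 5*(-8) = -40)
31313/(-12601) + 38179/S(-158) = 31313/(-12601) + 38179/(-40) = 31313*(-1/12601) + 38179*(-1/40) = -31313/12601 - 38179/40 = -482346099/504040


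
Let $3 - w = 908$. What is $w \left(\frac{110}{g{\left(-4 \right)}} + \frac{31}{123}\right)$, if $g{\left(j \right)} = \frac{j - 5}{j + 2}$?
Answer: $- \frac{8247265}{369} \approx -22350.0$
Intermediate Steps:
$w = -905$ ($w = 3 - 908 = -905$)
$g{\left(j \right)} = \frac{-5 + j}{2 + j}$
$w \left(\frac{110}{g{\left(-4 \right)}} + \frac{31}{123}\right) = - 905 \left(\frac{110}{\frac{1}{2 - 4} \left(-5 - 4\right)} + \frac{31}{123}\right) = - 905 \left(\frac{110}{\frac{1}{-2} \left(-9\right)} + 31 \cdot \frac{1}{123}\right) = - 905 \left(\frac{110}{\left(- \frac{1}{2}\right) \left(-9\right)} + \frac{31}{123}\right) = - 905 \left(\frac{110}{\frac{9}{2}} + \frac{31}{123}\right) = - 905 \left(110 \cdot \frac{2}{9} + \frac{31}{123}\right) = - 905 \left(\frac{220}{9} + \frac{31}{123}\right) = \left(-905\right) \frac{9113}{369} = - \frac{8247265}{369}$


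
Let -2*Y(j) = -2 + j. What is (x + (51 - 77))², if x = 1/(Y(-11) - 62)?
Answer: 8340544/12321 ≈ 676.94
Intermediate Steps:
Y(j) = 1 - j/2 (Y(j) = -(-2 + j)/2 = 1 - j/2)
x = -2/111 (x = 1/((1 - ½*(-11)) - 62) = 1/((1 + 11/2) - 62) = 1/(13/2 - 62) = 1/(-111/2) = -2/111 ≈ -0.018018)
(x + (51 - 77))² = (-2/111 + (51 - 77))² = (-2/111 - 26)² = (-2888/111)² = 8340544/12321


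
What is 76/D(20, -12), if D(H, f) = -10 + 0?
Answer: -38/5 ≈ -7.6000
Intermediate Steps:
D(H, f) = -10
76/D(20, -12) = 76/(-10) = 76*(-⅒) = -38/5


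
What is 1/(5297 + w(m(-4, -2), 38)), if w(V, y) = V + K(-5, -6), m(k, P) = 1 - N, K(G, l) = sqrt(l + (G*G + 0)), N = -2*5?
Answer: 5308/28174845 - sqrt(19)/28174845 ≈ 0.00018824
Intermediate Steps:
N = -10
K(G, l) = sqrt(l + G**2) (K(G, l) = sqrt(l + (G**2 + 0)) = sqrt(l + G**2))
m(k, P) = 11 (m(k, P) = 1 - 1*(-10) = 1 + 10 = 11)
w(V, y) = V + sqrt(19) (w(V, y) = V + sqrt(-6 + (-5)**2) = V + sqrt(-6 + 25) = V + sqrt(19))
1/(5297 + w(m(-4, -2), 38)) = 1/(5297 + (11 + sqrt(19))) = 1/(5308 + sqrt(19))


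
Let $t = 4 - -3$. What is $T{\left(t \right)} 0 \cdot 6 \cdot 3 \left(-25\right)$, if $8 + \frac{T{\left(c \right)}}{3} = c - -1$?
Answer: $0$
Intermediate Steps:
$t = 7$ ($t = 4 + 3 = 7$)
$T{\left(c \right)} = -21 + 3 c$ ($T{\left(c \right)} = -24 + 3 \left(c - -1\right) = -24 + 3 \left(c + 1\right) = -24 + 3 \left(1 + c\right) = -24 + \left(3 + 3 c\right) = -21 + 3 c$)
$T{\left(t \right)} 0 \cdot 6 \cdot 3 \left(-25\right) = \left(-21 + 3 \cdot 7\right) 0 \cdot 6 \cdot 3 \left(-25\right) = \left(-21 + 21\right) 0 \cdot 3 \left(-25\right) = 0 \cdot 0 \left(-25\right) = 0 \left(-25\right) = 0$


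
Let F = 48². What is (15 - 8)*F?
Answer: 16128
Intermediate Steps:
F = 2304
(15 - 8)*F = (15 - 8)*2304 = 7*2304 = 16128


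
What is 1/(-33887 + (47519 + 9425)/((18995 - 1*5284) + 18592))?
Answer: -32303/1094594817 ≈ -2.9511e-5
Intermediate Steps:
1/(-33887 + (47519 + 9425)/((18995 - 1*5284) + 18592)) = 1/(-33887 + 56944/((18995 - 5284) + 18592)) = 1/(-33887 + 56944/(13711 + 18592)) = 1/(-33887 + 56944/32303) = 1/(-1094594817/32303) = -32303/1094594817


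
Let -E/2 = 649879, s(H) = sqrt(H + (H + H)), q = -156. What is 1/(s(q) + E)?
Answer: -649879/844685429516 - 3*I*sqrt(13)/844685429516 ≈ -7.6937e-7 - 1.2806e-11*I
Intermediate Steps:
s(H) = sqrt(3)*sqrt(H) (s(H) = sqrt(H + 2*H) = sqrt(3*H) = sqrt(3)*sqrt(H))
E = -1299758 (E = -2*649879 = -1299758)
1/(s(q) + E) = 1/(sqrt(3)*sqrt(-156) - 1299758) = 1/(sqrt(3)*(2*I*sqrt(39)) - 1299758) = 1/(6*I*sqrt(13) - 1299758) = 1/(-1299758 + 6*I*sqrt(13))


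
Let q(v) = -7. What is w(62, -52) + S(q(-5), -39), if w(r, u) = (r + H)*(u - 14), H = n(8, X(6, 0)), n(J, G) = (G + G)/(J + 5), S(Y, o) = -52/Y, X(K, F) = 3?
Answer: -374468/91 ≈ -4115.0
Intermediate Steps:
n(J, G) = 2*G/(5 + J) (n(J, G) = (2*G)/(5 + J) = 2*G/(5 + J))
H = 6/13 (H = 2*3/(5 + 8) = 2*3/13 = 2*3*(1/13) = 6/13 ≈ 0.46154)
w(r, u) = (-14 + u)*(6/13 + r) (w(r, u) = (r + 6/13)*(u - 14) = (6/13 + r)*(-14 + u) = (-14 + u)*(6/13 + r))
w(62, -52) + S(q(-5), -39) = (-84/13 - 14*62 + (6/13)*(-52) + 62*(-52)) - 52/(-7) = (-84/13 - 868 - 24 - 3224) - 52*(-⅐) = -53592/13 + 52/7 = -374468/91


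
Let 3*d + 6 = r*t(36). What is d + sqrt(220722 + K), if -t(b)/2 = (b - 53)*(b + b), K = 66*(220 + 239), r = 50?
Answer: 40798 + 2*sqrt(62754) ≈ 41299.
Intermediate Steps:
K = 30294 (K = 66*459 = 30294)
t(b) = -4*b*(-53 + b) (t(b) = -2*(b - 53)*(b + b) = -2*(-53 + b)*2*b = -4*b*(-53 + b))
d = 40798 (d = -2 + (50*(4*36*(53 - 1*36)))/3 = -2 + (50*(4*36*(53 - 36)))/3 = -2 + (50*(4*36*17))/3 = -2 + (50*2448)/3 = -2 + (1/3)*122400 = -2 + 40800 = 40798)
d + sqrt(220722 + K) = 40798 + sqrt(220722 + 30294) = 40798 + sqrt(251016) = 40798 + 2*sqrt(62754)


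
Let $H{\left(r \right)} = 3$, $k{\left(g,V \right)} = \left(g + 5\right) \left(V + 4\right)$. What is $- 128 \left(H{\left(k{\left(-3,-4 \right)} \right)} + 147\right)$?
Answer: $-19200$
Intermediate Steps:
$k{\left(g,V \right)} = \left(4 + V\right) \left(5 + g\right)$ ($k{\left(g,V \right)} = \left(5 + g\right) \left(4 + V\right) = \left(4 + V\right) \left(5 + g\right)$)
$- 128 \left(H{\left(k{\left(-3,-4 \right)} \right)} + 147\right) = - 128 \left(3 + 147\right) = \left(-128\right) 150 = -19200$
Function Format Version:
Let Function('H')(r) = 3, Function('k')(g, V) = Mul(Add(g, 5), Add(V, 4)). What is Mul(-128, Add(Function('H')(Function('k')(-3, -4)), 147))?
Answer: -19200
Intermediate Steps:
Function('k')(g, V) = Mul(Add(4, V), Add(5, g)) (Function('k')(g, V) = Mul(Add(5, g), Add(4, V)) = Mul(Add(4, V), Add(5, g)))
Mul(-128, Add(Function('H')(Function('k')(-3, -4)), 147)) = Mul(-128, Add(3, 147)) = Mul(-128, 150) = -19200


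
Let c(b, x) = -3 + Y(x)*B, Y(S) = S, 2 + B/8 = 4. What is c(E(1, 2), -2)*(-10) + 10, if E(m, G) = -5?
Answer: 360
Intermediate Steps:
B = 16 (B = -16 + 8*4 = -16 + 32 = 16)
c(b, x) = -3 + 16*x (c(b, x) = -3 + x*16 = -3 + 16*x)
c(E(1, 2), -2)*(-10) + 10 = (-3 + 16*(-2))*(-10) + 10 = (-3 - 32)*(-10) + 10 = -35*(-10) + 10 = 350 + 10 = 360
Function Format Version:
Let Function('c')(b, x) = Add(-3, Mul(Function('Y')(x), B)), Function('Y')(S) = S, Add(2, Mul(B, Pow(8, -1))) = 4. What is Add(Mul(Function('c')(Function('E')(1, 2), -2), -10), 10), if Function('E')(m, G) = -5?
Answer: 360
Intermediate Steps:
B = 16 (B = Add(-16, Mul(8, 4)) = Add(-16, 32) = 16)
Function('c')(b, x) = Add(-3, Mul(16, x)) (Function('c')(b, x) = Add(-3, Mul(x, 16)) = Add(-3, Mul(16, x)))
Add(Mul(Function('c')(Function('E')(1, 2), -2), -10), 10) = Add(Mul(Add(-3, Mul(16, -2)), -10), 10) = Add(Mul(Add(-3, -32), -10), 10) = Add(Mul(-35, -10), 10) = Add(350, 10) = 360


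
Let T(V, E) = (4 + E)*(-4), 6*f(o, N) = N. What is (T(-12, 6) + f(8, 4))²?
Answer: 13924/9 ≈ 1547.1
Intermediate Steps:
f(o, N) = N/6
T(V, E) = -16 - 4*E
(T(-12, 6) + f(8, 4))² = ((-16 - 4*6) + (⅙)*4)² = ((-16 - 24) + ⅔)² = (-40 + ⅔)² = (-118/3)² = 13924/9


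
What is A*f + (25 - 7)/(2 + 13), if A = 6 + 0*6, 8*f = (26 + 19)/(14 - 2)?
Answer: 321/80 ≈ 4.0125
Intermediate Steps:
f = 15/32 (f = ((26 + 19)/(14 - 2))/8 = (45/12)/8 = (45*(1/12))/8 = (⅛)*(15/4) = 15/32 ≈ 0.46875)
A = 6 (A = 6 + 0 = 6)
A*f + (25 - 7)/(2 + 13) = 6*(15/32) + (25 - 7)/(2 + 13) = 45/16 + 18/15 = 45/16 + 18*(1/15) = 45/16 + 6/5 = 321/80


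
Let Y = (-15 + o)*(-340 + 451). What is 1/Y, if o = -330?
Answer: -1/38295 ≈ -2.6113e-5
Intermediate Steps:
Y = -38295 (Y = (-15 - 330)*(-340 + 451) = -345*111 = -38295)
1/Y = 1/(-38295) = -1/38295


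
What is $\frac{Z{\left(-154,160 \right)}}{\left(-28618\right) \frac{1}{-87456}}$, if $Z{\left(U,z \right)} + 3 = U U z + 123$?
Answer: $\frac{165933767040}{14309} \approx 1.1596 \cdot 10^{7}$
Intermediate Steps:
$Z{\left(U,z \right)} = 120 + z U^{2}$ ($Z{\left(U,z \right)} = -3 + \left(U U z + 123\right) = -3 + \left(U^{2} z + 123\right) = -3 + \left(z U^{2} + 123\right) = -3 + \left(123 + z U^{2}\right) = 120 + z U^{2}$)
$\frac{Z{\left(-154,160 \right)}}{\left(-28618\right) \frac{1}{-87456}} = \frac{120 + 160 \left(-154\right)^{2}}{\left(-28618\right) \frac{1}{-87456}} = \frac{120 + 160 \cdot 23716}{\left(-28618\right) \left(- \frac{1}{87456}\right)} = \frac{120 + 3794560}{\frac{14309}{43728}} = 3794680 \cdot \frac{43728}{14309} = \frac{165933767040}{14309}$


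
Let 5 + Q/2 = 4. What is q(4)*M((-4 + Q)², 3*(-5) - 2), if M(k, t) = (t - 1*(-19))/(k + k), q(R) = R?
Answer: ⅑ ≈ 0.11111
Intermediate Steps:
Q = -2 (Q = -10 + 2*4 = -10 + 8 = -2)
M(k, t) = (19 + t)/(2*k) (M(k, t) = (t + 19)/((2*k)) = (19 + t)*(1/(2*k)) = (19 + t)/(2*k))
q(4)*M((-4 + Q)², 3*(-5) - 2) = 4*((19 + (3*(-5) - 2))/(2*((-4 - 2)²))) = 4*((19 + (-15 - 2))/(2*((-6)²))) = 4*((½)*(19 - 17)/36) = 4*((½)*(1/36)*2) = 4*(1/36) = ⅑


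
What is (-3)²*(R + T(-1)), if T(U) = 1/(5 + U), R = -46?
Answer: -1647/4 ≈ -411.75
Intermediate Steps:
(-3)²*(R + T(-1)) = (-3)²*(-46 + 1/(5 - 1)) = 9*(-46 + 1/4) = 9*(-46 + ¼) = 9*(-183/4) = -1647/4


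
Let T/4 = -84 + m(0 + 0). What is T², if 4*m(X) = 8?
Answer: 107584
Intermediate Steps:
m(X) = 2 (m(X) = (¼)*8 = 2)
T = -328 (T = 4*(-84 + 2) = 4*(-82) = -328)
T² = (-328)² = 107584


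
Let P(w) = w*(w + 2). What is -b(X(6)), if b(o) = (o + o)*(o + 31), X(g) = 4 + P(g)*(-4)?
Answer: -59032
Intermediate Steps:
P(w) = w*(2 + w)
X(g) = 4 - 4*g*(2 + g) (X(g) = 4 + (g*(2 + g))*(-4) = 4 - 4*g*(2 + g))
b(o) = 2*o*(31 + o) (b(o) = (2*o)*(31 + o) = 2*o*(31 + o))
-b(X(6)) = -2*(4 - 4*6*(2 + 6))*(31 + (4 - 4*6*(2 + 6))) = -2*(4 - 4*6*8)*(31 + (4 - 4*6*8)) = -2*(4 - 192)*(31 + (4 - 192)) = -2*(-188)*(31 - 188) = -2*(-188)*(-157) = -1*59032 = -59032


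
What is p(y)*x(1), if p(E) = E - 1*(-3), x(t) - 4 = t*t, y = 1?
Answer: 20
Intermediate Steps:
x(t) = 4 + t² (x(t) = 4 + t*t = 4 + t²)
p(E) = 3 + E (p(E) = E + 3 = 3 + E)
p(y)*x(1) = (3 + 1)*(4 + 1²) = 4*(4 + 1) = 4*5 = 20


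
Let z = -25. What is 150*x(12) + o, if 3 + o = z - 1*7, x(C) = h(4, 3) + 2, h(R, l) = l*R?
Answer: 2065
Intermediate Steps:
h(R, l) = R*l
x(C) = 14 (x(C) = 4*3 + 2 = 12 + 2 = 14)
o = -35 (o = -3 + (-25 - 1*7) = -3 + (-25 - 7) = -3 - 32 = -35)
150*x(12) + o = 150*14 - 35 = 2100 - 35 = 2065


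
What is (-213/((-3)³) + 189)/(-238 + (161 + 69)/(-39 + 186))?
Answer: -21707/26067 ≈ -0.83274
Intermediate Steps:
(-213/((-3)³) + 189)/(-238 + (161 + 69)/(-39 + 186)) = (-213/(-27) + 189)/(-238 + 230/147) = (-213*(-1/27) + 189)/(-238 + 230*(1/147)) = (71/9 + 189)/(-238 + 230/147) = 1772/(9*(-34756/147)) = (1772/9)*(-147/34756) = -21707/26067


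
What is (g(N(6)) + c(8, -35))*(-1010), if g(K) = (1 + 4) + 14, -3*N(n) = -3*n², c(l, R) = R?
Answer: 16160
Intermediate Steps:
N(n) = n² (N(n) = -(-1)*n² = n²)
g(K) = 19 (g(K) = 5 + 14 = 19)
(g(N(6)) + c(8, -35))*(-1010) = (19 - 35)*(-1010) = -16*(-1010) = 16160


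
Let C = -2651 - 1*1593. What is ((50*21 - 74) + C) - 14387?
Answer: -17655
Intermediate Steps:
C = -4244 (C = -2651 - 1593 = -4244)
((50*21 - 74) + C) - 14387 = ((50*21 - 74) - 4244) - 14387 = ((1050 - 74) - 4244) - 14387 = (976 - 4244) - 14387 = -3268 - 14387 = -17655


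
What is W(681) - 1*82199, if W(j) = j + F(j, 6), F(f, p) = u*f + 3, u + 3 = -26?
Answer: -101264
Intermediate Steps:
u = -29 (u = -3 - 26 = -29)
F(f, p) = 3 - 29*f (F(f, p) = -29*f + 3 = 3 - 29*f)
W(j) = 3 - 28*j (W(j) = j + (3 - 29*j) = 3 - 28*j)
W(681) - 1*82199 = (3 - 28*681) - 1*82199 = (3 - 19068) - 82199 = -19065 - 82199 = -101264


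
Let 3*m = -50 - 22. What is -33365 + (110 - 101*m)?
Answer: -30831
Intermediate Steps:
m = -24 (m = (-50 - 22)/3 = (⅓)*(-72) = -24)
-33365 + (110 - 101*m) = -33365 + (110 - 101*(-24)) = -33365 + (110 + 2424) = -33365 + 2534 = -30831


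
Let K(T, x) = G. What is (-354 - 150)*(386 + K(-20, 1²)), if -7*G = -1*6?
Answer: -194976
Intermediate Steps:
G = 6/7 (G = -(-1)*6/7 = -⅐*(-6) = 6/7 ≈ 0.85714)
K(T, x) = 6/7
(-354 - 150)*(386 + K(-20, 1²)) = (-354 - 150)*(386 + 6/7) = -504*2708/7 = -194976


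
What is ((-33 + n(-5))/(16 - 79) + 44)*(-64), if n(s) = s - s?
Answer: -59840/21 ≈ -2849.5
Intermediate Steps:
n(s) = 0
((-33 + n(-5))/(16 - 79) + 44)*(-64) = ((-33 + 0)/(16 - 79) + 44)*(-64) = (-33/(-63) + 44)*(-64) = (-33*(-1/63) + 44)*(-64) = (11/21 + 44)*(-64) = (935/21)*(-64) = -59840/21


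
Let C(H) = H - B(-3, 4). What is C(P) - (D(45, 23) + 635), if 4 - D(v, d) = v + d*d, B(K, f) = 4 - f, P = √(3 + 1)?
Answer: -63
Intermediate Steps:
P = 2 (P = √4 = 2)
D(v, d) = 4 - v - d² (D(v, d) = 4 - (v + d*d) = 4 - (v + d²) = 4 + (-v - d²) = 4 - v - d²)
C(H) = H (C(H) = H - (4 - 1*4) = H - (4 - 4) = H - 1*0 = H + 0 = H)
C(P) - (D(45, 23) + 635) = 2 - ((4 - 1*45 - 1*23²) + 635) = 2 - ((4 - 45 - 1*529) + 635) = 2 - ((4 - 45 - 529) + 635) = 2 - (-570 + 635) = 2 - 1*65 = 2 - 65 = -63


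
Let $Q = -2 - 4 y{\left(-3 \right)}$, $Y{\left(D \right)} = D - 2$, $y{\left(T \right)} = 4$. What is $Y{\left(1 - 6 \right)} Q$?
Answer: $126$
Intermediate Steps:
$Y{\left(D \right)} = -2 + D$
$Q = -18$ ($Q = -2 - 16 = -18$)
$Y{\left(1 - 6 \right)} Q = \left(-2 + \left(1 - 6\right)\right) \left(-18\right) = \left(-2 - 5\right) \left(-18\right) = \left(-7\right) \left(-18\right) = 126$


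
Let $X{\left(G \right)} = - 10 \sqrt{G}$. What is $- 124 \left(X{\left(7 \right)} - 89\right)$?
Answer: $11036 + 1240 \sqrt{7} \approx 14317.0$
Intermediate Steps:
$- 124 \left(X{\left(7 \right)} - 89\right) = - 124 \left(- 10 \sqrt{7} - 89\right) = - 124 \left(-89 - 10 \sqrt{7}\right) = 11036 + 1240 \sqrt{7}$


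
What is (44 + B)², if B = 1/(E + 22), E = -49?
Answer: 1408969/729 ≈ 1932.7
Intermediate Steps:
B = -1/27 (B = 1/(-49 + 22) = 1/(-27) = -1/27 ≈ -0.037037)
(44 + B)² = (44 - 1/27)² = (1187/27)² = 1408969/729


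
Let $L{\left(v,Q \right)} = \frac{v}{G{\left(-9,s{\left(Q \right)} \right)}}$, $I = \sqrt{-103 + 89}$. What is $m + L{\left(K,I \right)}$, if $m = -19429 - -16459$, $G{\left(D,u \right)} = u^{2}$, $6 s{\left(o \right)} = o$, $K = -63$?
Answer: $-2808$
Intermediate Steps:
$s{\left(o \right)} = \frac{o}{6}$
$I = i \sqrt{14}$ ($I = \sqrt{-14} = i \sqrt{14} \approx 3.7417 i$)
$L{\left(v,Q \right)} = \frac{36 v}{Q^{2}}$ ($L{\left(v,Q \right)} = \frac{v}{\left(\frac{Q}{6}\right)^{2}} = \frac{v}{\frac{1}{36} Q^{2}} = v \frac{36}{Q^{2}} = \frac{36 v}{Q^{2}}$)
$m = -2970$ ($m = -19429 + 16459 = -2970$)
$m + L{\left(K,I \right)} = -2970 + 36 \left(-63\right) \frac{1}{-14} = -2970 + 36 \left(-63\right) \left(- \frac{1}{14}\right) = -2970 + 162 = -2808$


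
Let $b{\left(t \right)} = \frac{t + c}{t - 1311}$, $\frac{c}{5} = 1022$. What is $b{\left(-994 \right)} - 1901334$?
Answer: $- \frac{4382578986}{2305} \approx -1.9013 \cdot 10^{6}$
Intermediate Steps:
$c = 5110$ ($c = 5 \cdot 1022 = 5110$)
$b{\left(t \right)} = \frac{5110 + t}{-1311 + t}$ ($b{\left(t \right)} = \frac{t + 5110}{t - 1311} = \frac{5110 + t}{-1311 + t}$)
$b{\left(-994 \right)} - 1901334 = \frac{5110 - 994}{-1311 - 994} - 1901334 = \frac{1}{-2305} \cdot 4116 - 1901334 = \left(- \frac{1}{2305}\right) 4116 - 1901334 = - \frac{4116}{2305} - 1901334 = - \frac{4382578986}{2305}$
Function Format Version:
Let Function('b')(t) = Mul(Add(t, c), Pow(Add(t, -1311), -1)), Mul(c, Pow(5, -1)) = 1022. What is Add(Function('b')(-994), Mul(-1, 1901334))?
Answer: Rational(-4382578986, 2305) ≈ -1.9013e+6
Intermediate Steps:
c = 5110 (c = Mul(5, 1022) = 5110)
Function('b')(t) = Mul(Pow(Add(-1311, t), -1), Add(5110, t)) (Function('b')(t) = Mul(Add(t, 5110), Pow(Add(t, -1311), -1)) = Mul(Add(5110, t), Pow(Add(-1311, t), -1)) = Mul(Pow(Add(-1311, t), -1), Add(5110, t)))
Add(Function('b')(-994), Mul(-1, 1901334)) = Add(Mul(Pow(Add(-1311, -994), -1), Add(5110, -994)), Mul(-1, 1901334)) = Add(Mul(Pow(-2305, -1), 4116), -1901334) = Add(Mul(Rational(-1, 2305), 4116), -1901334) = Add(Rational(-4116, 2305), -1901334) = Rational(-4382578986, 2305)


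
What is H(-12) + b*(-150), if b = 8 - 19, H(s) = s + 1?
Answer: 1639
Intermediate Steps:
H(s) = 1 + s
b = -11
H(-12) + b*(-150) = (1 - 12) - 11*(-150) = -11 + 1650 = 1639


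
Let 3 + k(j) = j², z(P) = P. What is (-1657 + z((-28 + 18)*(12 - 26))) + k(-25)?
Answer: -895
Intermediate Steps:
k(j) = -3 + j²
(-1657 + z((-28 + 18)*(12 - 26))) + k(-25) = (-1657 + (-28 + 18)*(12 - 26)) + (-3 + (-25)²) = (-1657 - 10*(-14)) + (-3 + 625) = (-1657 + 140) + 622 = -1517 + 622 = -895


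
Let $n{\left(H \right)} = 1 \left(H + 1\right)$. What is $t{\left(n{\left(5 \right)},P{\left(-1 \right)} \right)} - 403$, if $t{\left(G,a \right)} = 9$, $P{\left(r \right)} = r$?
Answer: $-394$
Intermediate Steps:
$n{\left(H \right)} = 1 + H$ ($n{\left(H \right)} = 1 \left(1 + H\right) = 1 + H$)
$t{\left(n{\left(5 \right)},P{\left(-1 \right)} \right)} - 403 = 9 - 403 = -394$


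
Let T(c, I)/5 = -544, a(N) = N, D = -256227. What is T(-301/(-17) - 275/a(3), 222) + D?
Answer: -258947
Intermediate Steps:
T(c, I) = -2720 (T(c, I) = 5*(-544) = -2720)
T(-301/(-17) - 275/a(3), 222) + D = -2720 - 256227 = -258947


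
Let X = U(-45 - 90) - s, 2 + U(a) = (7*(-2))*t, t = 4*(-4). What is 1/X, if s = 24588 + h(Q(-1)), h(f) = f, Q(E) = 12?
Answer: -1/24378 ≈ -4.1021e-5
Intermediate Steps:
t = -16
U(a) = 222 (U(a) = -2 + (7*(-2))*(-16) = -2 - 14*(-16) = -2 + 224 = 222)
s = 24600 (s = 24588 + 12 = 24600)
X = -24378 (X = 222 - 1*24600 = 222 - 24600 = -24378)
1/X = 1/(-24378) = -1/24378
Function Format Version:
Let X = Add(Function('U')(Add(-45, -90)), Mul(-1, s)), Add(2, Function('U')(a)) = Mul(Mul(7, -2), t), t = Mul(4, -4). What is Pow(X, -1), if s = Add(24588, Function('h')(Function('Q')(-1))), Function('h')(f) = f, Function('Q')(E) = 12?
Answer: Rational(-1, 24378) ≈ -4.1021e-5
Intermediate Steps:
t = -16
Function('U')(a) = 222 (Function('U')(a) = Add(-2, Mul(Mul(7, -2), -16)) = Add(-2, Mul(-14, -16)) = Add(-2, 224) = 222)
s = 24600 (s = Add(24588, 12) = 24600)
X = -24378 (X = Add(222, Mul(-1, 24600)) = Add(222, -24600) = -24378)
Pow(X, -1) = Pow(-24378, -1) = Rational(-1, 24378)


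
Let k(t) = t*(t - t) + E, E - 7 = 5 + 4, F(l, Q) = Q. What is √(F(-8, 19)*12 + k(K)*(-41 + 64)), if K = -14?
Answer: 2*√149 ≈ 24.413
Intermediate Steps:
E = 16 (E = 7 + (5 + 4) = 7 + 9 = 16)
k(t) = 16 (k(t) = t*(t - t) + 16 = t*0 + 16 = 0 + 16 = 16)
√(F(-8, 19)*12 + k(K)*(-41 + 64)) = √(19*12 + 16*(-41 + 64)) = √(228 + 16*23) = √(228 + 368) = √596 = 2*√149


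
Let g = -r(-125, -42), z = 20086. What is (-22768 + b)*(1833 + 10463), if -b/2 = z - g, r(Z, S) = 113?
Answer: -776689136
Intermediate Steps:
g = -113 (g = -1*113 = -113)
b = -40398 (b = -2*(20086 - 1*(-113)) = -2*(20086 + 113) = -2*20199 = -40398)
(-22768 + b)*(1833 + 10463) = (-22768 - 40398)*(1833 + 10463) = -63166*12296 = -776689136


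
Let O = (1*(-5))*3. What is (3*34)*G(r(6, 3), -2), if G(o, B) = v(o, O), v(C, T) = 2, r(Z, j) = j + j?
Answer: 204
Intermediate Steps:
O = -15 (O = -5*3 = -15)
r(Z, j) = 2*j
G(o, B) = 2
(3*34)*G(r(6, 3), -2) = (3*34)*2 = 102*2 = 204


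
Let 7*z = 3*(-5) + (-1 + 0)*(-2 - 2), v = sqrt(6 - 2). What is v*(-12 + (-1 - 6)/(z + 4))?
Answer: -506/17 ≈ -29.765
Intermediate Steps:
v = 2 (v = sqrt(4) = 2)
z = -11/7 (z = (3*(-5) + (-1 + 0)*(-2 - 2))/7 = (-15 - 1*(-4))/7 = (-15 + 4)/7 = (1/7)*(-11) = -11/7 ≈ -1.5714)
v*(-12 + (-1 - 6)/(z + 4)) = 2*(-12 + (-1 - 6)/(-11/7 + 4)) = 2*(-12 - 7/17/7) = 2*(-12 - 7*7/17) = 2*(-12 - 49/17) = 2*(-253/17) = -506/17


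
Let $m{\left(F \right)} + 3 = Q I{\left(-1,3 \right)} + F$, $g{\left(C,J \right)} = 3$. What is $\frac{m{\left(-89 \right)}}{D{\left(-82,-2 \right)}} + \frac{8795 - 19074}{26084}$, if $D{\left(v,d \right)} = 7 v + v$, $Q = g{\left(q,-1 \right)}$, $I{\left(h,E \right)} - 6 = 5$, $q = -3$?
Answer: $- \frac{1301017}{4277776} \approx -0.30413$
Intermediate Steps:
$I{\left(h,E \right)} = 11$ ($I{\left(h,E \right)} = 6 + 5 = 11$)
$Q = 3$
$D{\left(v,d \right)} = 8 v$
$m{\left(F \right)} = 30 + F$ ($m{\left(F \right)} = -3 + \left(3 \cdot 11 + F\right) = -3 + \left(33 + F\right) = 30 + F$)
$\frac{m{\left(-89 \right)}}{D{\left(-82,-2 \right)}} + \frac{8795 - 19074}{26084} = \frac{30 - 89}{8 \left(-82\right)} + \frac{8795 - 19074}{26084} = - \frac{59}{-656} + \left(8795 - 19074\right) \frac{1}{26084} = \left(-59\right) \left(- \frac{1}{656}\right) - \frac{10279}{26084} = \frac{59}{656} - \frac{10279}{26084} = - \frac{1301017}{4277776}$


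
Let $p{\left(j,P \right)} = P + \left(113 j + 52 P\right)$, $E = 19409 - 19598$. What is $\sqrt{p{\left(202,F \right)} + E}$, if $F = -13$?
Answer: $2 \sqrt{5487} \approx 148.15$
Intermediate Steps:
$E = -189$
$p{\left(j,P \right)} = 53 P + 113 j$ ($p{\left(j,P \right)} = P + \left(52 P + 113 j\right) = 53 P + 113 j$)
$\sqrt{p{\left(202,F \right)} + E} = \sqrt{\left(53 \left(-13\right) + 113 \cdot 202\right) - 189} = \sqrt{\left(-689 + 22826\right) - 189} = \sqrt{22137 - 189} = \sqrt{21948} = 2 \sqrt{5487}$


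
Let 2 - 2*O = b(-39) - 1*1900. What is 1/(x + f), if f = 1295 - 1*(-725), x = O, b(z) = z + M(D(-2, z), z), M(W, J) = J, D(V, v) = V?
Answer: 1/3010 ≈ 0.00033223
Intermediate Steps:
b(z) = 2*z (b(z) = z + z = 2*z)
O = 990 (O = 1 - (2*(-39) - 1*1900)/2 = 1 - (-78 - 1900)/2 = 1 - ½*(-1978) = 1 + 989 = 990)
x = 990
f = 2020 (f = 1295 + 725 = 2020)
1/(x + f) = 1/(990 + 2020) = 1/3010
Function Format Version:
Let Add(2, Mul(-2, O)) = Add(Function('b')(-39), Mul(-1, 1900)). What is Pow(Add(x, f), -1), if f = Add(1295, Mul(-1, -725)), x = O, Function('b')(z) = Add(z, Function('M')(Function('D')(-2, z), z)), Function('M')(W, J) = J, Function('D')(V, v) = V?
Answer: Rational(1, 3010) ≈ 0.00033223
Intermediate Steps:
Function('b')(z) = Mul(2, z) (Function('b')(z) = Add(z, z) = Mul(2, z))
O = 990 (O = Add(1, Mul(Rational(-1, 2), Add(Mul(2, -39), Mul(-1, 1900)))) = Add(1, Mul(Rational(-1, 2), Add(-78, -1900))) = Add(1, Mul(Rational(-1, 2), -1978)) = Add(1, 989) = 990)
x = 990
f = 2020 (f = Add(1295, 725) = 2020)
Pow(Add(x, f), -1) = Pow(Add(990, 2020), -1) = Pow(3010, -1) = Rational(1, 3010)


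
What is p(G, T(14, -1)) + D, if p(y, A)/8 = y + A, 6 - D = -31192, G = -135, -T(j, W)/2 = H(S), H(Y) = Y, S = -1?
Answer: 30134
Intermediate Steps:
T(j, W) = 2 (T(j, W) = -2*(-1) = 2)
D = 31198 (D = 6 - 1*(-31192) = 6 + 31192 = 31198)
p(y, A) = 8*A + 8*y (p(y, A) = 8*(y + A) = 8*(A + y) = 8*A + 8*y)
p(G, T(14, -1)) + D = (8*2 + 8*(-135)) + 31198 = (16 - 1080) + 31198 = -1064 + 31198 = 30134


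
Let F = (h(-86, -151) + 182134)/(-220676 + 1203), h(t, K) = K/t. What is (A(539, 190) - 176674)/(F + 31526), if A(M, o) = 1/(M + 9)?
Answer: -913698162468989/163037517177122 ≈ -5.6042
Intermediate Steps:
F = -15663675/18874678 (F = (-151/(-86) + 182134)/(-220676 + 1203) = (-151*(-1/86) + 182134)/(-219473) = (151/86 + 182134)*(-1/219473) = (15663675/86)*(-1/219473) = -15663675/18874678 ≈ -0.82988)
A(M, o) = 1/(9 + M)
(A(539, 190) - 176674)/(F + 31526) = (1/(9 + 539) - 176674)/(-15663675/18874678 + 31526) = (1/548 - 176674)/(595027434953/18874678) = (1/548 - 176674)*(18874678/595027434953) = -96817351/548*18874678/595027434953 = -913698162468989/163037517177122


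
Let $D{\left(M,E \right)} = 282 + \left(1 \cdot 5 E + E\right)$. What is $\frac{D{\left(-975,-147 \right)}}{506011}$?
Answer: $- \frac{600}{506011} \approx -0.0011857$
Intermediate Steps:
$D{\left(M,E \right)} = 282 + 6 E$ ($D{\left(M,E \right)} = 282 + \left(5 E + E\right) = 282 + 6 E$)
$\frac{D{\left(-975,-147 \right)}}{506011} = \frac{282 + 6 \left(-147\right)}{506011} = \left(282 - 882\right) \frac{1}{506011} = \left(-600\right) \frac{1}{506011} = - \frac{600}{506011}$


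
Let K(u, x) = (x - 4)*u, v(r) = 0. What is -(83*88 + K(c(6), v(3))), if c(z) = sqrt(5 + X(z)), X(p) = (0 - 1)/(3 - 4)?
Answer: -7304 + 4*sqrt(6) ≈ -7294.2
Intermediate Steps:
X(p) = 1 (X(p) = -1/(-1) = -1*(-1) = 1)
c(z) = sqrt(6) (c(z) = sqrt(5 + 1) = sqrt(6))
K(u, x) = u*(-4 + x) (K(u, x) = (-4 + x)*u = u*(-4 + x))
-(83*88 + K(c(6), v(3))) = -(83*88 + sqrt(6)*(-4 + 0)) = -(7304 + sqrt(6)*(-4)) = -(7304 - 4*sqrt(6)) = -7304 + 4*sqrt(6)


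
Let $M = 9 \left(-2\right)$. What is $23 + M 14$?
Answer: $-229$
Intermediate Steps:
$M = -18$
$23 + M 14 = 23 - 252 = -229$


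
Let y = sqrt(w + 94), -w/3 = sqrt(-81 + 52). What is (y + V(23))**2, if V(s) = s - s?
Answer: 94 - 3*I*sqrt(29) ≈ 94.0 - 16.155*I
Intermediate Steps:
w = -3*I*sqrt(29) (w = -3*sqrt(-81 + 52) = -3*I*sqrt(29) ≈ -16.155*I)
y = sqrt(94 - 3*I*sqrt(29)) (y = sqrt(-3*I*sqrt(29) + 94) = sqrt(94 - 3*I*sqrt(29)) ≈ 9.7308 - 0.83012*I)
V(s) = 0
(y + V(23))**2 = (sqrt(94 - 3*I*sqrt(29)) + 0)**2 = (sqrt(94 - 3*I*sqrt(29)))**2 = 94 - 3*I*sqrt(29)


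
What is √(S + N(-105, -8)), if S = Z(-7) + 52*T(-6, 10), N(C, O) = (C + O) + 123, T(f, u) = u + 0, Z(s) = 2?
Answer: 2*√133 ≈ 23.065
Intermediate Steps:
T(f, u) = u
N(C, O) = 123 + C + O
S = 522 (S = 2 + 52*10 = 2 + 520 = 522)
√(S + N(-105, -8)) = √(522 + (123 - 105 - 8)) = √(522 + 10) = √532 = 2*√133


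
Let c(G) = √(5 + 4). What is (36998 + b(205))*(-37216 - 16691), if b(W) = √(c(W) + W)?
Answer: -1994451186 - 215628*√13 ≈ -1.9952e+9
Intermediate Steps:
c(G) = 3 (c(G) = √9 = 3)
b(W) = √(3 + W)
(36998 + b(205))*(-37216 - 16691) = (36998 + √(3 + 205))*(-37216 - 16691) = (36998 + √208)*(-53907) = (36998 + 4*√13)*(-53907) = -1994451186 - 215628*√13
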